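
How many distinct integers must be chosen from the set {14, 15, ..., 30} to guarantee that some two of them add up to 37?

13

Two chosen integers sum to 37 exactly when both halves of some pair {x, 37−x} with 14 ≤ x ≤ 37−x ≤ 23 are chosen — 5 such pairs.
The remaining 7 elements (those with no distinct partner in range) can never complete a 37-sum, so the worst case takes all of them and one from each pair: 7 + 5 = 12.
The 13th integer has to be the second member of some pair, so 12 + 1 = 13.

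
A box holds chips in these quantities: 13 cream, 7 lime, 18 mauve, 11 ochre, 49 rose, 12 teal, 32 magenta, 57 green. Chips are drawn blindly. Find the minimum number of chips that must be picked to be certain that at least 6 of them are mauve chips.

In the worst case for collecting mauve chips, every non-mauve chip comes out first.
There are 13 + 7 + 11 + 49 + 12 + 32 + 57 = 181 non-mauve chips altogether.
After those, each further chip must be mauve, so 181 + 6 = 187 draws guarantee 6 mauve chips.

187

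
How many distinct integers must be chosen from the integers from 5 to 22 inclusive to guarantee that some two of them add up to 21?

A set avoiding the sum 21 can contain at most one of each pair {x, 21−x}, plus the 6 elements whose complement lies outside the range.
The integers 11, …, 22 (12 of them) are such a set: any two sum to at least 11+12 = 23 > 21.
Any 13th integer completes one of the 6 pairs, so 13 choices force a sum of 21.

13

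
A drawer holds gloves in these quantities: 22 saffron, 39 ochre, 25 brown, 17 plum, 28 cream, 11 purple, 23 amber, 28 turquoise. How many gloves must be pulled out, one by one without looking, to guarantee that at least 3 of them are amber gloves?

In the worst case for collecting amber gloves, every non-amber glove comes out first.
There are 22 + 39 + 25 + 17 + 28 + 11 + 28 = 170 non-amber gloves altogether.
After those, each further glove must be amber, so 170 + 3 = 173 draws guarantee 3 amber gloves.

173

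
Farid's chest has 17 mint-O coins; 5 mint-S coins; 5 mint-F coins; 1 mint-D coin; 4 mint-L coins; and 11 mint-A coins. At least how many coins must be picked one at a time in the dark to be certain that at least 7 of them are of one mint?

By pigeonhole, put each drawn coin into a box by mint. The largest draw with every box below 7 takes min(count, 6) from each mint; mints with fewer than 6 contribute all they have.
Σ min(cᵢ, 6) = 6 + 5 + 5 + 1 + 4 + 6 = 27.
Draw number 27 + 1 = 28 must push one box to 7.

28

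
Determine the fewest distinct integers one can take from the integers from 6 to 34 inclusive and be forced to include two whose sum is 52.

22

Two chosen integers sum to 52 exactly when both halves of some pair {x, 52−x} with 18 ≤ x ≤ 52−x ≤ 34 are chosen — 8 such pairs.
The remaining 13 elements (those with no distinct partner in range) can never complete a 52-sum, so the worst case takes all of them and one from each pair: 13 + 8 = 21.
By the pigeonhole principle, the 22nd integer has to be the second member of some pair, so 21 + 1 = 22.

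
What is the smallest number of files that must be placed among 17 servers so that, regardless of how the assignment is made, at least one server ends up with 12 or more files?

With 187 files one could put exactly 11 in each of the 17 servers, and no server would reach 12.
One more file must land in a server that already has 11, giving it 12.
So 17 × 11 + 1 = 188 files are required.

188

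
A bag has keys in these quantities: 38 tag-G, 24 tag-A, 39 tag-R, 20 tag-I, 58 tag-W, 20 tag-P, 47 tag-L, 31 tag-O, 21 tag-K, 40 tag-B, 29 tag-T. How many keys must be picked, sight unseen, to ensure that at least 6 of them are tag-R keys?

In the worst case for collecting tag-R keys, every non-tag-R key comes out first.
There are 38 + 24 + 20 + 58 + 20 + 47 + 31 + 21 + 40 + 29 = 328 non-tag-R keys altogether.
After those, each further key must be tag-R, so 328 + 6 = 334 draws guarantee 6 tag-R keys.

334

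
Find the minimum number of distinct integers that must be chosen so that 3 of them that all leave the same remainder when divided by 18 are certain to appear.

37

Pigeonhole: the 18 residue classes mod 18 are the pigeonholes.
With 36 integers one could put 2 in each residue class and have no class reach 3.
The 37th integer pushes some class to 3, so 18·2 + 1 = 37.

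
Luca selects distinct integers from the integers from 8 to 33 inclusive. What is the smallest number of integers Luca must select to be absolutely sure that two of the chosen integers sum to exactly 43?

15

Two chosen integers sum to 43 exactly when both halves of some pair {x, 43−x} with 10 ≤ x ≤ 43−x ≤ 33 are chosen — 12 such pairs.
The remaining 2 elements (those with no distinct partner in range) can never complete a 43-sum, so the worst case takes all of them and one from each pair: 2 + 12 = 14.
By the pigeonhole principle, the 15th integer has to be the second member of some pair, so 14 + 1 = 15.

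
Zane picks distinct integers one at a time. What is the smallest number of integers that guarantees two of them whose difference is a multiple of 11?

Integers whose pairwise differences are multiples of 11 are exactly those sharing a remainder mod 11. By the pigeonhole principle, the 11 residue classes mod 11 are the pigeonholes.
With 11 integers one could put 1 in each residue class and have no class reach 2.
The 12th integer pushes some class to 2, so 11·1 + 1 = 12.

12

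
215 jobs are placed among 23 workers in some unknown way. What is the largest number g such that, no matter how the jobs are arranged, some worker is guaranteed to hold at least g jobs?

By pigeonhole, the 23 workers are the holes and the 215 jobs are the pigeons.
If every worker held at most 9 jobs, the total would be at most 23 × 9 = 207, which is less than 215.
So some worker holds at least ⌈215/23⌉ = 10 jobs.

10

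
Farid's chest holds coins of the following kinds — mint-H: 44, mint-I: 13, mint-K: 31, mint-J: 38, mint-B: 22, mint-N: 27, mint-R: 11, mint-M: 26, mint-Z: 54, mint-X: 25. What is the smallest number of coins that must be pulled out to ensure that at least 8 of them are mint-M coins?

In the worst case for collecting mint-M coins, every non-mint-M coin comes out first.
There are 44 + 13 + 31 + 38 + 22 + 27 + 11 + 54 + 25 = 265 non-mint-M coins altogether.
After those, each further coin must be mint-M, so 265 + 8 = 273 draws guarantee 8 mint-M coins.

273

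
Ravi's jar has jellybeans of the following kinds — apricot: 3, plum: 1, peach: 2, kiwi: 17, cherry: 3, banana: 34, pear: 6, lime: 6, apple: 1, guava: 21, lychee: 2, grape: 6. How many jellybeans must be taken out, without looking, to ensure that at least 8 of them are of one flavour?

Pigeonhole: put each drawn jellybean into a box by flavour. The largest draw with every box below 8 takes min(count, 7) from each flavour; flavours with fewer than 7 contribute all they have.
Σ min(cᵢ, 7) = 3 + 1 + 2 + 7 + 3 + 7 + 6 + 6 + 1 + 7 + 2 + 6 = 51.
Draw number 51 + 1 = 52 must push one box to 8.

52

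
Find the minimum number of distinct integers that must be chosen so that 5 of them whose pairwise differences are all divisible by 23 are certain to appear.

93

Integers whose pairwise differences are multiples of 23 are exactly those sharing a remainder mod 23. The 23 residue classes mod 23 are the pigeonholes.
With 92 integers one could put 4 in each residue class and have no class reach 5.
The 93rd integer pushes some class to 5, so 23·4 + 1 = 93.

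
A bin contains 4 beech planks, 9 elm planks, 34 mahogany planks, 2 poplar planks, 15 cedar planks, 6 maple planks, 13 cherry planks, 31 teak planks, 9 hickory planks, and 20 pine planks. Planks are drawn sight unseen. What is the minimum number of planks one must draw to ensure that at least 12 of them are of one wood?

By the pigeonhole principle, put each drawn plank into a box by wood. The largest draw with every box below 12 takes min(count, 11) from each wood; woods with fewer than 11 contribute all they have.
Σ min(cᵢ, 11) = 4 + 9 + 11 + 2 + 11 + 6 + 11 + 11 + 9 + 11 = 85.
Draw number 85 + 1 = 86 must push one box to 12.

86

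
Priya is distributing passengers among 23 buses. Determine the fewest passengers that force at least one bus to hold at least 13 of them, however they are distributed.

With 276 passengers one could put exactly 12 in each of the 23 buses, and no bus would reach 13.
One more passenger must land in a bus that already has 12, giving it 13.
So 23 × 12 + 1 = 277 passengers are required.

277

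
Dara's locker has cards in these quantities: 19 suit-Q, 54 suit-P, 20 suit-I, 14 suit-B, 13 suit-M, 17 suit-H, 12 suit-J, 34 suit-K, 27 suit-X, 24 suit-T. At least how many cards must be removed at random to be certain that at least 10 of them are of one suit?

By the pigeonhole principle, the 10 suits are the holes; the cards drawn are the pigeons.
To avoid 10 of any one suit, the worst case takes at most 9 of each suit.
That gives 9 + 9 + 9 + 9 + 9 + 9 + 9 + 9 + 9 + 9 = 90 cards with no suit reaching 10.
The next card forces some suit to 10, so 90 + 1 = 91.

91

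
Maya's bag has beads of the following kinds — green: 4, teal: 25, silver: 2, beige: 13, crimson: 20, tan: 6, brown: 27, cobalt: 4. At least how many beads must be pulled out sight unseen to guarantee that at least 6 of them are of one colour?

36

By pigeonhole, put each drawn bead into a box by colour. The largest draw with every box below 6 takes min(count, 5) from each colour; colours with fewer than 5 contribute all they have.
Σ min(cᵢ, 5) = 4 + 5 + 2 + 5 + 5 + 5 + 5 + 4 = 35.
Draw number 35 + 1 = 36 must push one box to 6.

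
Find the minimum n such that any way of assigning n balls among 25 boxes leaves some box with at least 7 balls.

151

With 150 balls one could put exactly 6 in each of the 25 boxes, and no box would reach 7.
By pigeonhole, one more ball must land in a box that already has 6, giving it 7.
So 25 × 6 + 1 = 151 balls are required.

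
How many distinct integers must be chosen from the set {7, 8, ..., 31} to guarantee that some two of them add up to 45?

Group the elements by complementary pair {x, 45−x}: {14,31}, {15,30}, {16,29}, …, giving 9 two-element pairs and 7 integers whose partner 45−x falls outside [7,31].
By the pigeonhole principle, treating each of those 16 groups as a pigeonhole, one can pick one integer per group — 16 integers — with no two summing to 45.
The 17th integer lands in an occupied pair, forcing a sum of 45.

17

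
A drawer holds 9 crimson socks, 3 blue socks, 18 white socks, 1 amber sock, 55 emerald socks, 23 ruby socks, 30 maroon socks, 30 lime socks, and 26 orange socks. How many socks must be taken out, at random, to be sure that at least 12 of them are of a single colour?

An adversary could hand out at most 11 socks per colour (crimson, blue, amber run out sooner): 9 + 3 + 11 + 1 + 11 + 11 + 11 + 11 + 11 = 79 socks and still no colour has 12.
By pigeonhole, one more sock lands in a colour already at 11, so 80 draws are enough and 79 are not.

80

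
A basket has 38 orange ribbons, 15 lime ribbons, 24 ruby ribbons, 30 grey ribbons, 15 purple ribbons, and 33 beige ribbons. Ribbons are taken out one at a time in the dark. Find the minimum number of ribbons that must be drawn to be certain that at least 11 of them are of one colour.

61

The 6 colours are the holes; the ribbons drawn are the pigeons.
To avoid 11 of any one colour, the worst case takes at most 10 of each colour.
That gives 10 + 10 + 10 + 10 + 10 + 10 = 60 ribbons with no colour reaching 11.
The next ribbon forces some colour to 11, so 60 + 1 = 61.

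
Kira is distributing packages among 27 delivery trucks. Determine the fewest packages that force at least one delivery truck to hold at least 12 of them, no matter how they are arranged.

298

With 297 packages one could put exactly 11 in each of the 27 delivery trucks, and no delivery truck would reach 12.
Pigeonhole: one more package must land in a delivery truck that already has 11, giving it 12.
So 27 × 11 + 1 = 298 packages are required.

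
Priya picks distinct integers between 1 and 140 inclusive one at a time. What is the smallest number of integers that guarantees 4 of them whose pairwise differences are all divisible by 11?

34

Integers whose pairwise differences are multiples of 11 are exactly those sharing a remainder mod 11. By the pigeonhole principle, the 11 residue classes mod 11 are the pigeonholes.
With 33 integers one could put 3 in each residue class and have no class reach 4.
The 34th integer pushes some class to 4, so 11·3 + 1 = 34.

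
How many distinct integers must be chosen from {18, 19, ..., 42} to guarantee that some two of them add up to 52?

18

A set avoiding the sum 52 can contain at most one of each pair {x, 52−x}, plus the 9 elements whose complement lies outside the range or equal to its own complement.
The integers 26, …, 42 (17 of them) are such a set: any two sum to at least 26+27 = 53 > 52.
Any 18th integer completes one of the 8 pairs, so 18 choices force a sum of 52.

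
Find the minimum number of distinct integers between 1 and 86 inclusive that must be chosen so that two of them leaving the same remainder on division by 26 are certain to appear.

Pigeonhole: the 26 residue classes mod 26 are the pigeonholes.
With 26 integers one could put 1 in each residue class and have no class reach 2.
The 27th integer pushes some class to 2, so 26·1 + 1 = 27.

27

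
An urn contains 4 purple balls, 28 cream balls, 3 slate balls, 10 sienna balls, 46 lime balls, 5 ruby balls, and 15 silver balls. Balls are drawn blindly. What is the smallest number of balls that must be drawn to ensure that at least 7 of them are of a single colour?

37

Put each drawn ball into a box by colour. The largest draw with every box below 7 takes min(count, 6) from each colour; colours with fewer than 6 contribute all they have.
Σ min(cᵢ, 6) = 4 + 6 + 3 + 6 + 6 + 5 + 6 = 36.
Draw number 36 + 1 = 37 must push one box to 7.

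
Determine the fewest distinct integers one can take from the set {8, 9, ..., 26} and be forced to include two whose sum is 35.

A set avoiding the sum 35 can contain at most one of each pair {x, 35−x}, plus the 1 element whose complement lies outside the range.
The integers 8, …, 17 (10 of them) are such a set: any two sum to at least 8+9 = 17 and at most 16+17 = 33 < 35.
Any 11th integer completes one of the 9 pairs, so 11 choices force a sum of 35.

11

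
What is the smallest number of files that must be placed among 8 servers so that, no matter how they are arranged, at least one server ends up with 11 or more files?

81

With 80 files one could put exactly 10 in each of the 8 servers, and no server would reach 11.
Pigeonhole: one more file must land in a server that already has 10, giving it 11.
So 8 × 10 + 1 = 81 files are required.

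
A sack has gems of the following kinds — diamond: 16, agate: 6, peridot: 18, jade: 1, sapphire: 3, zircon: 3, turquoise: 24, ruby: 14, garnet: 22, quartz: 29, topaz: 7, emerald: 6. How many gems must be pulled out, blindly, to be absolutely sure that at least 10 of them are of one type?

81

By the pigeonhole principle, the 12 types are the holes; the gems drawn are the pigeons.
To avoid 10 of any one type, the worst case takes at most 9 of each type, or every gem of a type that has fewer than 9.
That gives 9 + 6 + 9 + 1 + 3 + 3 + 9 + 9 + 9 + 9 + 7 + 6 = 80 gems with no type reaching 10.
The next gem forces some type to 10, so 80 + 1 = 81.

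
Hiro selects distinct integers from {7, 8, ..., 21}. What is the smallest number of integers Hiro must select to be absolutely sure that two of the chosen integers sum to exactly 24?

Two chosen integers sum to 24 exactly when both halves of some pair {x, 24−x} with 7 ≤ x ≤ 24−x ≤ 17 are chosen — 5 such pairs.
The remaining 5 elements (those with no distinct partner in range) can never complete a 24-sum, so the worst case takes all of them and one from each pair: 5 + 5 = 10.
The 11th integer has to be the second member of some pair, so 10 + 1 = 11.

11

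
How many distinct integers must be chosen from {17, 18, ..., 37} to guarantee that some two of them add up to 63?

A set avoiding the sum 63 can contain at most one of each pair {x, 63−x}, plus the 9 elements whose complement lies outside the range.
The integers 17, …, 31 (15 of them) are such a set: any two sum to at least 17+18 = 35 and at most 30+31 = 61 < 63.
Pigeonhole: any 16th integer completes one of the 6 pairs, so 16 choices force a sum of 63.

16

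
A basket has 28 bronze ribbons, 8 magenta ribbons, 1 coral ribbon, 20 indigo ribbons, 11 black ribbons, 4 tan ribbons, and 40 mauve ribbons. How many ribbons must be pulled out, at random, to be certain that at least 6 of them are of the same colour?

31

By pigeonhole, the 7 colours are the holes; the ribbons drawn are the pigeons.
To avoid 6 of any one colour, the worst case takes at most 5 of each colour, or every ribbon of a colour that has fewer than 5.
That gives 5 + 5 + 1 + 5 + 5 + 4 + 5 = 30 ribbons with no colour reaching 6.
The next ribbon forces some colour to 6, so 30 + 1 = 31.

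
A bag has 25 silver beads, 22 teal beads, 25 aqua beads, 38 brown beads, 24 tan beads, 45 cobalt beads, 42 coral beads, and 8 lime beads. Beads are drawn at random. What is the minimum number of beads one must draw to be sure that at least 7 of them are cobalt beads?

191

In the worst case for collecting cobalt beads, every non-cobalt bead comes out first.
There are 25 + 22 + 25 + 38 + 24 + 42 + 8 = 184 non-cobalt beads altogether.
After those, each further bead must be cobalt, so 184 + 7 = 191 draws guarantee 7 cobalt beads.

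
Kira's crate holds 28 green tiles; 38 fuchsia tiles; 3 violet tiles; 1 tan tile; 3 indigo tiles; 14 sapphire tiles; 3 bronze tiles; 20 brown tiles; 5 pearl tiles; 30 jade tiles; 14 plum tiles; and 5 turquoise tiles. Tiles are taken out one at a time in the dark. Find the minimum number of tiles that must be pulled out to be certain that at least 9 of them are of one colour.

69

By the pigeonhole principle, put each drawn tile into a box by colour. The largest draw with every box below 9 takes min(count, 8) from each colour; colours with fewer than 8 contribute all they have.
Σ min(cᵢ, 8) = 8 + 8 + 3 + 1 + 3 + 8 + 3 + 8 + 5 + 8 + 8 + 5 = 68.
Draw number 68 + 1 = 69 must push one box to 9.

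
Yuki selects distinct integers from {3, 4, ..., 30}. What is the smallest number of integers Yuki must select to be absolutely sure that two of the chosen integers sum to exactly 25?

Two chosen integers sum to 25 exactly when both halves of some pair {x, 25−x} with 3 ≤ x ≤ 25−x ≤ 22 are chosen — 10 such pairs.
The remaining 8 elements (those with no distinct partner in range) can never complete a 25-sum, so the worst case takes all of them and one from each pair: 8 + 10 = 18.
By the pigeonhole principle, the 19th integer has to be the second member of some pair, so 18 + 1 = 19.

19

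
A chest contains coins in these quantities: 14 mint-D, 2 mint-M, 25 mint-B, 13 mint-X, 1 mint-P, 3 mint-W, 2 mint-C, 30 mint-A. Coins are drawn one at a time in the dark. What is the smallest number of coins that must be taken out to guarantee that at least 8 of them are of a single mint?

37

An adversary could hand out at most 7 coins per mint (4 mints run out sooner): 7 + 2 + 7 + 7 + 1 + 3 + 2 + 7 = 36 coins and still no mint has 8.
By pigeonhole, one more coin lands in a mint already at 7, so 37 draws are enough and 36 are not.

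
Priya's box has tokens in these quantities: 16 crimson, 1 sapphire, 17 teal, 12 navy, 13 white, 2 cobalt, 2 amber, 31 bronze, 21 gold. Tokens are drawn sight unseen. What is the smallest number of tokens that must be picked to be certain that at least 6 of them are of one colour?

An adversary could hand out at most 5 tokens per colour (sapphire, cobalt, amber run out sooner): 5 + 1 + 5 + 5 + 5 + 2 + 2 + 5 + 5 = 35 tokens and still no colour has 6.
By pigeonhole, one more token lands in a colour already at 5, so 36 draws are enough and 35 are not.

36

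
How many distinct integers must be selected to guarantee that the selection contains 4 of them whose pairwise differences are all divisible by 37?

Integers whose pairwise differences are multiples of 37 are exactly those sharing a remainder mod 37. Pigeonhole: the 37 residue classes mod 37 are the pigeonholes.
With 111 integers one could put 3 in each residue class and have no class reach 4.
The 112th integer pushes some class to 4, so 37·3 + 1 = 112.

112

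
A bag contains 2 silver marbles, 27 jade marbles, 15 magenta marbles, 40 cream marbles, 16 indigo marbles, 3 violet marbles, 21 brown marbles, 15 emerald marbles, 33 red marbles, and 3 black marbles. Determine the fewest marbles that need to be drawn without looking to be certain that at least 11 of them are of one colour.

Pigeonhole: put each drawn marble into a box by colour. The largest draw with every box below 11 takes min(count, 10) from each colour; colours with fewer than 10 contribute all they have.
Σ min(cᵢ, 10) = 2 + 10 + 10 + 10 + 10 + 3 + 10 + 10 + 10 + 3 = 78.
Draw number 78 + 1 = 79 must push one box to 11.

79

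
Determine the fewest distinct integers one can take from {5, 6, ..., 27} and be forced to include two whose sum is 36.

15

A set avoiding the sum 36 can contain at most one of each pair {x, 36−x}, plus the 5 elements whose complement lies outside the range or equal to its own complement.
The integers 5, …, 18 (14 of them) are such a set: any two sum to at least 5+6 = 11 and at most 17+18 = 35 < 36.
By the pigeonhole principle, any 15th integer completes one of the 9 pairs, so 15 choices force a sum of 36.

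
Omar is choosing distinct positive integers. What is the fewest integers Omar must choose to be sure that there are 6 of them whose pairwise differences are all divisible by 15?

76

Integers whose pairwise differences are multiples of 15 are exactly those sharing a remainder mod 15. Pigeonhole: the 15 residue classes mod 15 are the pigeonholes.
With 75 integers one could put 5 in each residue class and have no class reach 6.
The 76th integer pushes some class to 6, so 15·5 + 1 = 76.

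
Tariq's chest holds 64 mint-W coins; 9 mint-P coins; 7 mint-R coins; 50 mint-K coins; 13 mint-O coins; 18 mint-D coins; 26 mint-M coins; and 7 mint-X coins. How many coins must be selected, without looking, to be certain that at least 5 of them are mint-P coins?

In the worst case for collecting mint-P coins, every non-mint-P coin comes out first.
There are 64 + 7 + 50 + 13 + 18 + 26 + 7 = 185 non-mint-P coins altogether.
After those, each further coin must be mint-P, so 185 + 5 = 190 draws guarantee 5 mint-P coins.

190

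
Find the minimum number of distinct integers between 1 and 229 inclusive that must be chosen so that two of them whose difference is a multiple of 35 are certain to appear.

Integers whose pairwise differences are multiples of 35 are exactly those sharing a remainder mod 35. The 35 residue classes mod 35 are the pigeonholes.
With 35 integers one could put 1 in each residue class and have no class reach 2.
The 36th integer pushes some class to 2, so 35·1 + 1 = 36.

36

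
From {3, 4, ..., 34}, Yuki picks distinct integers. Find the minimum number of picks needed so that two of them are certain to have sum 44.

21

Group the elements by complementary pair {x, 44−x}: {10,34}, {11,33}, {12,32}, …, giving 12 two-element pairs, the single value 22 (it cannot pair with itself since the integers are distinct), and 7 integers whose partner 44−x falls outside [3,34].
By pigeonhole, treating each of those 20 groups as a pigeonhole, one can pick one integer per group — 20 integers — with no two summing to 44.
The 21st integer lands in an occupied pair, forcing a sum of 44.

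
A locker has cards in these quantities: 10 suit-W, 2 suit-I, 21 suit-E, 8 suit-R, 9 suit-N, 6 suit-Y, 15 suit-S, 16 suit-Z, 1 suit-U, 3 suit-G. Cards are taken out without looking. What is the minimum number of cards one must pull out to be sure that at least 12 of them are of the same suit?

By the pigeonhole principle, the 10 suits are the holes; the cards drawn are the pigeons.
To avoid 12 of any one suit, the worst case takes at most 11 of each suit, or every card of a suit that has fewer than 11.
That gives 10 + 2 + 11 + 8 + 9 + 6 + 11 + 11 + 1 + 3 = 72 cards with no suit reaching 12.
The next card forces some suit to 12, so 72 + 1 = 73.

73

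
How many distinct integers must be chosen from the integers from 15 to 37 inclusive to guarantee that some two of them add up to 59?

A set avoiding the sum 59 can contain at most one of each pair {x, 59−x}, plus the 7 elements whose complement lies outside the range.
The integers 15, …, 29 (15 of them) are such a set: any two sum to at least 15+16 = 31 and at most 28+29 = 57 < 59.
By the pigeonhole principle, any 16th integer completes one of the 8 pairs, so 16 choices force a sum of 59.

16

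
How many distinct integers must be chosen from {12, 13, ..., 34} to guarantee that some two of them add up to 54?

Group the elements by complementary pair {x, 54−x}: {20,34}, {21,33}, {22,32}, …, giving 7 two-element pairs; the single value 27 (it cannot pair with itself since the integers are distinct); and 8 integers whose partner 54−x falls outside [12,34].
Treating each of those 16 groups as a pigeonhole, one can pick one integer per group — 16 integers — with no two summing to 54.
The 17th integer lands in an occupied pair, forcing a sum of 54.

17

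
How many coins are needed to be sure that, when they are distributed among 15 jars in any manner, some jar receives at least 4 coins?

46

With 45 coins one could put exactly 3 in each of the 15 jars, and no jar would reach 4.
By the pigeonhole principle, one more coin must land in a jar that already has 3, giving it 4.
So 15 × 3 + 1 = 46 coins are required.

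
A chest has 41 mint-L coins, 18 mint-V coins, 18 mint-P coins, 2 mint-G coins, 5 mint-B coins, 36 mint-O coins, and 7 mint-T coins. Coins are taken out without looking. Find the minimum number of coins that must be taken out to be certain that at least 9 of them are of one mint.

47

By pigeonhole, the 7 mints are the holes; the coins drawn are the pigeons.
To avoid 9 of any one mint, the worst case takes at most 8 of each mint, or every coin of a mint that has fewer than 8.
That gives 8 + 8 + 8 + 2 + 5 + 8 + 7 = 46 coins with no mint reaching 9.
The next coin forces some mint to 9, so 46 + 1 = 47.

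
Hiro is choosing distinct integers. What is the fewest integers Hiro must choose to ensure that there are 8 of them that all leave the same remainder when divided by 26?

183

Pigeonhole: the 26 residue classes mod 26 are the pigeonholes.
With 182 integers one could put 7 in each residue class and have no class reach 8.
The 183rd integer pushes some class to 8, so 26·7 + 1 = 183.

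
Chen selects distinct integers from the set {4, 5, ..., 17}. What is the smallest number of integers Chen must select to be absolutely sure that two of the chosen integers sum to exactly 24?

Group the elements by complementary pair {x, 24−x}: {7,17}, {8,16}, {9,15}, …, giving 5 two-element pairs, the single value 12 (it cannot pair with itself since the integers are distinct), and 3 integers whose partner 24−x falls outside [4,17].
Treating each of those 9 groups as a pigeonhole, one can pick one integer per group — 9 integers — with no two summing to 24.
The 10th integer lands in an occupied pair, forcing a sum of 24.

10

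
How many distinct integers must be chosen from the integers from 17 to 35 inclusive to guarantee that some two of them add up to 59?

14

Two chosen integers sum to 59 exactly when both halves of some pair {x, 59−x} with 24 ≤ x ≤ 59−x ≤ 35 are chosen — 6 such pairs.
The remaining 7 elements (those with no distinct partner in range) can never complete a 59-sum, so the worst case takes all of them and one from each pair: 7 + 6 = 13.
The 14th integer has to be the second member of some pair, so 13 + 1 = 14.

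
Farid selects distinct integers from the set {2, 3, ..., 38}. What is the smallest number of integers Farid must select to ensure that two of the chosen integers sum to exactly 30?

Group the elements by complementary pair {x, 30−x}: {2,28}, {3,27}, {4,26}, …, giving 13 two-element pairs, the single value 15 (it cannot pair with itself since the integers are distinct), and 10 integers whose partner 30−x falls outside [2,38].
Treating each of those 24 groups as a pigeonhole, one can pick one integer per group — 24 integers — with no two summing to 30.
The 25th integer lands in an occupied pair, forcing a sum of 30.

25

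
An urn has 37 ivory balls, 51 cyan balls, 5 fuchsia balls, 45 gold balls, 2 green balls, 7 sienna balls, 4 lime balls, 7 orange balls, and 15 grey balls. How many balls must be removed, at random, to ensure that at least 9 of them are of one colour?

Put each drawn ball into a box by colour. The largest draw with every box below 9 takes min(count, 8) from each colour; colours with fewer than 8 contribute all they have.
Σ min(cᵢ, 8) = 8 + 8 + 5 + 8 + 2 + 7 + 4 + 7 + 8 = 57.
Draw number 57 + 1 = 58 must push one box to 9.

58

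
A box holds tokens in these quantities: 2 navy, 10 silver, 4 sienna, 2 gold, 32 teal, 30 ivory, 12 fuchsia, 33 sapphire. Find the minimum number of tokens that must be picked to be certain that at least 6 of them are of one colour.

An adversary could hand out at most 5 tokens per colour (navy, sienna, gold run out sooner): 2 + 5 + 4 + 2 + 5 + 5 + 5 + 5 = 33 tokens and still no colour has 6.
One more token lands in a colour already at 5, so 34 draws are enough and 33 are not.

34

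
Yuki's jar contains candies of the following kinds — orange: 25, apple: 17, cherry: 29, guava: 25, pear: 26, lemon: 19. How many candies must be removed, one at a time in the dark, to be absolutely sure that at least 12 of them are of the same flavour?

67

By pigeonhole, put each drawn candy into a box by flavour. The largest draw with every box below 12 takes min(count, 11) from each flavour.
Σ min(cᵢ, 11) = 11 + 11 + 11 + 11 + 11 + 11 = 66.
Draw number 66 + 1 = 67 must push one box to 12.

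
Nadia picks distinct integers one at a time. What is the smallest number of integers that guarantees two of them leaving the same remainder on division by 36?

37

The 36 residue classes mod 36 are the pigeonholes.
With 36 integers one could put 1 in each residue class and have no class reach 2.
The 37th integer pushes some class to 2, so 36·1 + 1 = 37.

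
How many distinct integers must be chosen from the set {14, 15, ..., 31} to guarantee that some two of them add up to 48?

Group the elements by complementary pair {x, 48−x}: {17,31}, {18,30}, {19,29}, …, giving 7 two-element pairs, the single value 24 (it cannot pair with itself since the integers are distinct), and 3 integers whose partner 48−x falls outside [14,31].
Treating each of those 11 groups as a pigeonhole, one can pick one integer per group — 11 integers — with no two summing to 48.
The 12th integer lands in an occupied pair, forcing a sum of 48.

12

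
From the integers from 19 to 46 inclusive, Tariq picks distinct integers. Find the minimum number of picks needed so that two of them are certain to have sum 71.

18

Two chosen integers sum to 71 exactly when both halves of some pair {x, 71−x} with 25 ≤ x ≤ 71−x ≤ 46 are chosen — 11 such pairs.
The remaining 6 elements (those with no distinct partner in range) can never complete a 71-sum, so the worst case takes all of them and one from each pair: 6 + 11 = 17.
Pigeonhole: the 18th integer has to be the second member of some pair, so 17 + 1 = 18.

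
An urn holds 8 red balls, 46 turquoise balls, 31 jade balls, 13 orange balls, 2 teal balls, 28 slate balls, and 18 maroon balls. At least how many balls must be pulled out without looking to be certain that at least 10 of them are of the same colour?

The 7 colours are the holes; the balls drawn are the pigeons.
To avoid 10 of any one colour, the worst case takes at most 9 of each colour, or every ball of a colour that has fewer than 9.
That gives 8 + 9 + 9 + 9 + 2 + 9 + 9 = 55 balls with no colour reaching 10.
The next ball forces some colour to 10, so 55 + 1 = 56.

56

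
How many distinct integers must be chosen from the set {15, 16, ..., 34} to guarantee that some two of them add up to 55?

14

Group the elements by complementary pair {x, 55−x}: {21,34}, {22,33}, {23,32}, …, giving 7 two-element pairs and 6 integers whose partner 55−x falls outside [15,34].
By pigeonhole, treating each of those 13 groups as a pigeonhole, one can pick one integer per group — 13 integers — with no two summing to 55.
The 14th integer lands in an occupied pair, forcing a sum of 55.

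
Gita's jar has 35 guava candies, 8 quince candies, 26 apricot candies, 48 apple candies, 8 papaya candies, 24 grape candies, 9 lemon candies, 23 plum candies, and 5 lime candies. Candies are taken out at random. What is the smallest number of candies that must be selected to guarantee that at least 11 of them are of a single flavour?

81

An adversary could hand out at most 10 candies per flavour (4 flavours run out sooner): 10 + 8 + 10 + 10 + 8 + 10 + 9 + 10 + 5 = 80 candies and still no flavour has 11.
Pigeonhole: one more candy lands in a flavour already at 10, so 81 draws are enough and 80 are not.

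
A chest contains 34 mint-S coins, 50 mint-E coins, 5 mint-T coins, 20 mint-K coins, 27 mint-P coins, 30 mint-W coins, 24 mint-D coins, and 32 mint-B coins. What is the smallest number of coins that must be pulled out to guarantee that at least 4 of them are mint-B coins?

194

In the worst case for collecting mint-B coins, every non-mint-B coin comes out first.
There are 34 + 50 + 5 + 20 + 27 + 30 + 24 = 190 non-mint-B coins altogether.
After those, each further coin must be mint-B, so 190 + 4 = 194 draws guarantee 4 mint-B coins.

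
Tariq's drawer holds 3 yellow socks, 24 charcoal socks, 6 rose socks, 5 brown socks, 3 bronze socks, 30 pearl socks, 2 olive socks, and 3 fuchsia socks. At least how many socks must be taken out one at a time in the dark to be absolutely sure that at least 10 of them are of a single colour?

41

Pigeonhole: the 8 colours are the holes; the socks drawn are the pigeons.
To avoid 10 of any one colour, the worst case takes at most 9 of each colour, or every sock of a colour that has fewer than 9.
That gives 3 + 9 + 6 + 5 + 3 + 9 + 2 + 3 = 40 socks with no colour reaching 10.
The next sock forces some colour to 10, so 40 + 1 = 41.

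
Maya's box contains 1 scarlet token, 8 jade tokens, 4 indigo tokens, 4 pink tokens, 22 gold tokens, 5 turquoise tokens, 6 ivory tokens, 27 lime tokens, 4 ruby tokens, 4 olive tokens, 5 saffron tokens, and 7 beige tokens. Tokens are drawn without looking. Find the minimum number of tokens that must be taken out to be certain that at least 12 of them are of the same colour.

An adversary could hand out at most 11 tokens per colour (10 colours run out sooner): 1 + 8 + 4 + 4 + 11 + 5 + 6 + 11 + 4 + 4 + 5 + 7 = 70 tokens and still no colour has 12.
Pigeonhole: one more token lands in a colour already at 11, so 71 draws are enough and 70 are not.

71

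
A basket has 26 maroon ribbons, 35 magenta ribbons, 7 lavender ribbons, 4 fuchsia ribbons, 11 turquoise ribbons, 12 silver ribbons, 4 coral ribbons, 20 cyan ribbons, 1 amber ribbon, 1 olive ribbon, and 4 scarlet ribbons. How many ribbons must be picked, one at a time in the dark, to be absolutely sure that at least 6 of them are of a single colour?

45

An adversary could hand out at most 5 ribbons per colour (5 colours run out sooner): 5 + 5 + 5 + 4 + 5 + 5 + 4 + 5 + 1 + 1 + 4 = 44 ribbons and still no colour has 6.
One more ribbon lands in a colour already at 5, so 45 draws are enough and 44 are not.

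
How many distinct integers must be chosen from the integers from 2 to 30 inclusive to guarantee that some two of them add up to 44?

Two chosen integers sum to 44 exactly when both halves of some pair {x, 44−x} with 14 ≤ x ≤ 44−x ≤ 30 are chosen — 8 such pairs.
The remaining 13 elements (those with no distinct partner in range) can never complete a 44-sum, so the worst case takes all of them and one from each pair: 13 + 8 = 21.
Pigeonhole: the 22nd integer has to be the second member of some pair, so 21 + 1 = 22.

22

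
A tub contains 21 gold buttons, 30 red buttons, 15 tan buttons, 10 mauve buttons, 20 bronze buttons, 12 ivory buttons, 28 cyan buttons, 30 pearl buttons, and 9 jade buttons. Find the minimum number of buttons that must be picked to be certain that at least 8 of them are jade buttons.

In the worst case for collecting jade buttons, every non-jade button comes out first.
There are 21 + 30 + 15 + 10 + 20 + 12 + 28 + 30 = 166 non-jade buttons altogether.
After those, each further button must be jade, so 166 + 8 = 174 draws guarantee 8 jade buttons.

174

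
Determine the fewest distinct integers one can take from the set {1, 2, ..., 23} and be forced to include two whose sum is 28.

15

A set avoiding the sum 28 can contain at most one of each pair {x, 28−x}, plus the 5 elements whose complement lies outside the range or equal to its own complement.
The integers 1, …, 14 (14 of them) are such a set: any two sum to at least 1+2 = 3 and at most 13+14 = 27 < 28.
By the pigeonhole principle, any 15th integer completes one of the 9 pairs, so 15 choices force a sum of 28.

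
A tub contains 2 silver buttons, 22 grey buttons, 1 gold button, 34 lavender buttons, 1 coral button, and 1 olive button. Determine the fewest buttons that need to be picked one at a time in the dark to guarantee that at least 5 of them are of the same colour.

14

By pigeonhole, the 6 colours are the holes; the buttons drawn are the pigeons.
To avoid 5 of any one colour, the worst case takes at most 4 of each colour, or every button of a colour that has fewer than 4.
That gives 2 + 4 + 1 + 4 + 1 + 1 = 13 buttons with no colour reaching 5.
The next button forces some colour to 5, so 13 + 1 = 14.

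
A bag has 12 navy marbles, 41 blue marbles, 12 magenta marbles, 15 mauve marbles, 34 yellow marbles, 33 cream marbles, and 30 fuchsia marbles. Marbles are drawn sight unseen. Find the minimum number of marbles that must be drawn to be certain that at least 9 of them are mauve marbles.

In the worst case for collecting mauve marbles, every non-mauve marble comes out first.
There are 12 + 41 + 12 + 34 + 33 + 30 = 162 non-mauve marbles altogether.
After those, each further marble must be mauve, so 162 + 9 = 171 draws guarantee 9 mauve marbles.

171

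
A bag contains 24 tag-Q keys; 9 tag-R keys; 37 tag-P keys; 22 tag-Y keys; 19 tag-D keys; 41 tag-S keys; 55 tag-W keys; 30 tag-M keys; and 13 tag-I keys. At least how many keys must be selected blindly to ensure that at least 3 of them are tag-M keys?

In the worst case for collecting tag-M keys, every non-tag-M key comes out first.
There are 24 + 9 + 37 + 22 + 19 + 41 + 55 + 13 = 220 non-tag-M keys altogether.
After those, each further key must be tag-M, so 220 + 3 = 223 draws guarantee 3 tag-M keys.

223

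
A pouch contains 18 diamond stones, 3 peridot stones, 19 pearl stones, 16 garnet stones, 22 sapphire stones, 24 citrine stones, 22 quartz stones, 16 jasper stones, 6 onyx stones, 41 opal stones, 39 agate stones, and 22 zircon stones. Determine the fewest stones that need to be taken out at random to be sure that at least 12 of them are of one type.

An adversary could hand out at most 11 stones per type (peridot, onyx run out sooner): 11 + 3 + 11 + 11 + 11 + 11 + 11 + 11 + 6 + 11 + 11 + 11 = 119 stones and still no type has 12.
Pigeonhole: one more stone lands in a type already at 11, so 120 draws are enough and 119 are not.

120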